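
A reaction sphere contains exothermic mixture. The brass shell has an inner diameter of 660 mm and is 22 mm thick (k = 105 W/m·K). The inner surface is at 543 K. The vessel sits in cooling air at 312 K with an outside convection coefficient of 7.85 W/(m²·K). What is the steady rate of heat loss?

Each spherical layer contributes R = (1/r_i − 1/r_o)/(4πk):
R_brass shell = (1/0.33 − 1/0.352)/(4π×105) = 1.435×10^-4 K/W
R_outer film = 1/(h·4πr_o²) = 1/(7.85×4π×0.352²) = 0.08182 K/W
R_total = 0.08196 K/W
Q = ΔT/R_total = 231/0.08196

Q ≈ 2820 W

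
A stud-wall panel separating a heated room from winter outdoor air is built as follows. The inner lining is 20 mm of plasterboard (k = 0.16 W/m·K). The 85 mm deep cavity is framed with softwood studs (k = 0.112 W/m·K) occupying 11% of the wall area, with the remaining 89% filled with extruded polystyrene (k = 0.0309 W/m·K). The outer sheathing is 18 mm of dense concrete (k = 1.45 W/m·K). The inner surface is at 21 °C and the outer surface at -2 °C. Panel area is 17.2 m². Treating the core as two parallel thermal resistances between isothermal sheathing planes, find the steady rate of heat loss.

Sheathing layers in series; stud and cavity paths in parallel between them.
R_inner = 0.02/(0.16×17.2) = 0.007267 K/W
R_stud  = 0.085/(0.112×0.11×17.2) = 0.4011 K/W
R_cav   = 0.085/(0.0309×0.89×17.2) = 0.1797 K/W
1/R_core = 1/R_stud + 1/R_cav → R_core = 0.1241 K/W
R_outer = 0.018/(1.45×17.2) = 7.217×10^-4 K/W
R_total = 0.1321 K/W
Q = ΔT/R_total = 23/0.1321

Q ≈ 174 W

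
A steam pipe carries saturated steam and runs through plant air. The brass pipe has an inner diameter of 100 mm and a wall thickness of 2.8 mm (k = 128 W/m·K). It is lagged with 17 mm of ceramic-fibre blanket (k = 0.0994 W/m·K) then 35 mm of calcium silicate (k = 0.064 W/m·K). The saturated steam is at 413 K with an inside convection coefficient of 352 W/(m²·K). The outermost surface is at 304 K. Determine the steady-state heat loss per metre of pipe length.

q′ ≈ 74.3 W/m

For a radial system each layer contributes R = ln(r_out/r_in)/(2πkL); films add R = 1/(hA).
R_inner film = 1/(h_i·2πr₁L) = 1/(352×2π×0.05×1) = 0.009043 K/W
R_brass pipe wall = ln(52.8/50)/(2π×128×1) = 6.775×10^-5 K/W
R_ceramic-fibre blanket = ln(69.8/52.8)/(2π×0.0994×1) = 0.4469 K/W
R_calcium silicate = ln(104.8/69.8)/(2π×0.064×1) = 1.011 K/W
R_total = 1.467 K/W
Q = ΔT/R_total = 109/1.467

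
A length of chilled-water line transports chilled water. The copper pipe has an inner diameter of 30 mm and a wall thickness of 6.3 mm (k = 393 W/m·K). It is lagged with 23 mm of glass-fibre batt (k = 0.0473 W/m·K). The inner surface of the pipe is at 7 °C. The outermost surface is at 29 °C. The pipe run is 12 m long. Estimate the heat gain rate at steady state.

Q ≈ 107 W

Per-layer cylindrical resistances, series-summed:
R_copper pipe wall = ln(21.3/15)/(2π×393×12) = 1.183×10^-5 K/W
R_glass-fibre batt = ln(44.3/21.3)/(2π×0.0473×12) = 0.2053 K/W
R_total = 0.2053 K/W
Q = ΔT/R_total = 22/0.2053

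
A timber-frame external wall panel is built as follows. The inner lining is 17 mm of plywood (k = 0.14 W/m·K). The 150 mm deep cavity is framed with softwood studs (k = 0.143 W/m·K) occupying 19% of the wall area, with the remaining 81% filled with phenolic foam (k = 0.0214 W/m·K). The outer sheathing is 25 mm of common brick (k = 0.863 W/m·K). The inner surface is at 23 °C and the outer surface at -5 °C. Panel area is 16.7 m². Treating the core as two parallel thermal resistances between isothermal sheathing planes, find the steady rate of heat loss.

Q ≈ 133 W

Sheathing layers in series; stud and cavity paths in parallel between them.
R_inner = 0.017/(0.14×16.7) = 0.007271 K/W
R_stud  = 0.15/(0.143×0.19×16.7) = 0.3306 K/W
R_cav   = 0.15/(0.0214×0.81×16.7) = 0.5182 K/W
1/R_core = 1/R_stud + 1/R_cav → R_core = 0.2018 K/W
R_outer = 0.025/(0.863×16.7) = 0.001735 K/W
R_total = 0.2108 K/W
Q = ΔT/R_total = 28/0.2108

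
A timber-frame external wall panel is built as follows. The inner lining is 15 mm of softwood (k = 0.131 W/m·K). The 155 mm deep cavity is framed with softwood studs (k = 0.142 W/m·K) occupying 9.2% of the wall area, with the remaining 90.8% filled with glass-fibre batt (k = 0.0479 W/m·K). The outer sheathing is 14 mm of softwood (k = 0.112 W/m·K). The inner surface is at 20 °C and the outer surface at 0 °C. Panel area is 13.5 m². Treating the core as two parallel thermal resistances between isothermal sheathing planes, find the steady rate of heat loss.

Sheathing layers in series; stud and cavity paths in parallel between them.
R_inner = 0.015/(0.131×13.5) = 0.008482 K/W
R_stud  = 0.155/(0.142×0.092×13.5) = 0.8789 K/W
R_cav   = 0.155/(0.0479×0.908×13.5) = 0.264 K/W
1/R_core = 1/R_stud + 1/R_cav → R_core = 0.203 K/W
R_outer = 0.014/(0.112×13.5) = 0.009259 K/W
R_total = 0.2207 K/W
Q = ΔT/R_total = 20/0.2207

Q ≈ 90.6 W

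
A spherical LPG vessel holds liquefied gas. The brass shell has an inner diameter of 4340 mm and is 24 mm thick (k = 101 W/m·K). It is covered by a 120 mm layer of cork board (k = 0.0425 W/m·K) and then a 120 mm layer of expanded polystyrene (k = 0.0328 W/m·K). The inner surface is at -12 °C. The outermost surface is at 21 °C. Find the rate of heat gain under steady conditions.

For a spherical shell R = (1/r₁ − 1/r₂)/(4πk); film R = 1/(h·4πr²). In series:
R_brass shell = (1/2.17 − 1/2.194)/(4π×101) = 3.972×10^-6 K/W
R_cork board = (1/2.194 − 1/2.314)/(4π×0.0425) = 0.04426 K/W
R_expanded polystyrene = (1/2.314 − 1/2.434)/(4π×0.0328) = 0.05169 K/W
R_total = 0.09595 K/W
Q = ΔT/R_total = 33/0.09595

Q ≈ 344 W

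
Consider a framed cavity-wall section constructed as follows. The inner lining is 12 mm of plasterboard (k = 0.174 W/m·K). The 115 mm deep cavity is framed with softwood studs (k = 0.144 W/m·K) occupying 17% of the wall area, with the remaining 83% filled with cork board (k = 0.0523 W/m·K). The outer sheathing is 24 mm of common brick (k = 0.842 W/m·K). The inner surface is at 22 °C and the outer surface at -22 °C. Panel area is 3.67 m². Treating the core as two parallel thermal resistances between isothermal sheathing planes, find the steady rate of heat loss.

Sheathing layers in series; stud and cavity paths in parallel between them.
R_inner = 0.012/(0.174×3.67) = 0.01879 K/W
R_stud  = 0.115/(0.144×0.17×3.67) = 1.28 K/W
R_cav   = 0.115/(0.0523×0.83×3.67) = 0.7219 K/W
1/R_core = 1/R_stud + 1/R_cav → R_core = 0.4616 K/W
R_outer = 0.024/(0.842×3.67) = 0.007767 K/W
R_total = 0.4881 K/W
Q = ΔT/R_total = 44/0.4881

Q ≈ 90.1 W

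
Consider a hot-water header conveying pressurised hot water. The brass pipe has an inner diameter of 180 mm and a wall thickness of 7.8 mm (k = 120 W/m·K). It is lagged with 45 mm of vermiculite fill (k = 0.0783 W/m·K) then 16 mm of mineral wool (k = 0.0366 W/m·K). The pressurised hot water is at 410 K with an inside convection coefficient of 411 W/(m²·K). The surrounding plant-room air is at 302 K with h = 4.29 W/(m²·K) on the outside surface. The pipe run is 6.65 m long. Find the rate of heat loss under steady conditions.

Cylindrical conduction, so R = ln(r₂/r₁)/(2πkL) per layer, in series:
R_inner film = 1/(h_i·2πr₁L) = 1/(411×2π×0.09×6.65) = 6.47×10^-4 K/W
R_brass pipe wall = ln(97.8/90)/(2π×120×6.65) = 1.658×10^-5 K/W
R_vermiculite fill = ln(142.8/97.8)/(2π×0.0783×6.65) = 0.1157 K/W
R_mineral wool = ln(158.8/142.8)/(2π×0.0366×6.65) = 0.06945 K/W
R_outer film = 1/(h_o·2πr_oL) = 1/(4.29×2π×0.1588×6.65) = 0.03513 K/W
R_total = 0.2209 K/W
Q = ΔT/R_total = 108/0.2209

Q ≈ 489 W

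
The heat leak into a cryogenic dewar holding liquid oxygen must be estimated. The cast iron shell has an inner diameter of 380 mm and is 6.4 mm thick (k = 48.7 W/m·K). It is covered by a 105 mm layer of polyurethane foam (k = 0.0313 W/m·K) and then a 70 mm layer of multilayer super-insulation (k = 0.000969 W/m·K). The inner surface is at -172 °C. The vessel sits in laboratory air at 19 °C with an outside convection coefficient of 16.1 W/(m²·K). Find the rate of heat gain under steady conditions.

Spherical conduction: R = (1/r_in − 1/r_out)/(4πk) per layer; series-sum.
R_cast iron shell = (1/0.19 − 1/0.1964)/(4π×48.7) = 2.803×10^-4 K/W
R_polyurethane foam = (1/0.1964 − 1/0.3014)/(4π×0.0313) = 4.51 K/W
R_multilayer super-insulation = (1/0.3014 − 1/0.3714)/(4π×0.000969) = 51.35 K/W
R_outer film = 1/(h·4πr_o²) = 1/(16.1×4π×0.3714²) = 0.03583 K/W
R_total = 55.9 K/W
Q = ΔT/R_total = 191/55.9

Q ≈ 3.42 W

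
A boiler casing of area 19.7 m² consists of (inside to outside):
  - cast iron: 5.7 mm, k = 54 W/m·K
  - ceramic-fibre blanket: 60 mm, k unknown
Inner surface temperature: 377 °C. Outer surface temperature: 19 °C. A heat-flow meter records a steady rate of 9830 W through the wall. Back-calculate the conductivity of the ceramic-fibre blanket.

Thermal resistances in series:
R_cast iron = L/(kA) = 0.0057/(54×19.7) = 5.358×10^-6 K/W
Sum of known resistances R_other = 5.358×10^-6 K/W
Total R = ΔT/Q = 358/9830 = 0.03642 K/W
R_ceramic-fibre blanket = R_total − R_other = 0.03641 K/W
k = L/(R·A) = 0.06/(0.03641×19.7)

k ≈ 0.0836 W/(m·K)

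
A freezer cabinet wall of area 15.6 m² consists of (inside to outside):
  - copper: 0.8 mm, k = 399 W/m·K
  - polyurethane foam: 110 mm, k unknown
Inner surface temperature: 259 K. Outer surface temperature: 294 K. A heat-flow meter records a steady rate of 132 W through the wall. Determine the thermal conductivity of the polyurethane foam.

k ≈ 0.0266 W/(m·K)

Using the resistance-network approach (series):
R_copper = L/(kA) = 0.0008/(399×15.6) = 1.285×10^-7 K/W
Sum of known resistances R_other = 1.285×10^-7 K/W
Total R = ΔT/Q = 35/132 = 0.2652 K/W
R_polyurethane foam = R_total − R_other = 0.2652 K/W
k = L/(R·A) = 0.11/(0.2652×15.6)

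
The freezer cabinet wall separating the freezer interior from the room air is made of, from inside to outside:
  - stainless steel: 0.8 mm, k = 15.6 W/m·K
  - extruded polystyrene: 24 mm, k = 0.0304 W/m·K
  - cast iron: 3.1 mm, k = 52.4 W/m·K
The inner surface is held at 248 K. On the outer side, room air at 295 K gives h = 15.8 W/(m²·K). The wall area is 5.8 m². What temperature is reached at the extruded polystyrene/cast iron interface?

Treating each layer as a thermal resistance in series:
R_stainless steel = L/(kA) = 0.0008/(15.6×5.8) = 8.842×10^-6 K/W
R_extruded polystyrene = L/(kA) = 0.024/(0.0304×5.8) = 0.1361 K/W
R_cast iron = L/(kA) = 0.0031/(52.4×5.8) = 1.02×10^-5 K/W
R_outer film = 1/(h_o·A) = 1/(15.8×5.8) = 0.01091 K/W
R_total = 0.147 K/W;  Q = ΔT/R_total = 47/0.147 = 319.6 W
T_interface = T_inner + Q·ΣR(inner→interface) = 248 + 320×0.1361

T ≈ 292 K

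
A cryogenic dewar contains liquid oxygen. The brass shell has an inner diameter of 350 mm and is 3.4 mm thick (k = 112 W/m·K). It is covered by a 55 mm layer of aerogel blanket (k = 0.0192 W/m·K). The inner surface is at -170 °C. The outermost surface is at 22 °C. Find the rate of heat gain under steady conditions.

Q ≈ 35.1 W

Radial (spherical) resistances in series:
R_brass shell = (1/0.175 − 1/0.1784)/(4π×112) = 7.738×10^-5 K/W
R_aerogel blanket = (1/0.1784 − 1/0.2334)/(4π×0.0192) = 5.475 K/W
R_total = 5.475 K/W
Q = ΔT/R_total = 192/5.475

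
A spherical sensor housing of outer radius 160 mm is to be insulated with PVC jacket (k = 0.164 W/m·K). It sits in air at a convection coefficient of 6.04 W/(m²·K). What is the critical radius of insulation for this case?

For a sphere r_cr = 2k/h = 2×0.164/6.04
r_cr = 54.3 mm; since the bare radius (160 mm) is above r_cr, any added insulation will reduce heat loss.

r_cr ≈ 54.3 mm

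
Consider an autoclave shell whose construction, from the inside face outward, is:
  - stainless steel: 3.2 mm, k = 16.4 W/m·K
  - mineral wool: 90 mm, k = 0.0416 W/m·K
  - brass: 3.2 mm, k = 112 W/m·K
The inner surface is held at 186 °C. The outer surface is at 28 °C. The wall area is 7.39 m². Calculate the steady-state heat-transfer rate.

Q ≈ 540 W

Treating each layer as a thermal resistance in series:
R_stainless steel = L/(kA) = 0.0032/(16.4×7.39) = 2.64×10^-5 K/W
R_mineral wool = L/(kA) = 0.09/(0.0416×7.39) = 0.2928 K/W
R_brass = L/(kA) = 0.0032/(112×7.39) = 3.866×10^-6 K/W
R_total = 0.2928 K/W
Q = ΔT / R_total = 158 / 0.2928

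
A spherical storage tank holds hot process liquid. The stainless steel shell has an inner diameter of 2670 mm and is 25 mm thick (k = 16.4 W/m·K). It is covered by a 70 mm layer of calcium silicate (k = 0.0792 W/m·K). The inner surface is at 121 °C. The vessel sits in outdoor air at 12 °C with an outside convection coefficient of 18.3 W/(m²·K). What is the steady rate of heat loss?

Q ≈ 2840 W

For a spherical shell R = (1/r₁ − 1/r₂)/(4πk); film R = 1/(h·4πr²). In series:
R_stainless steel shell = (1/1.335 − 1/1.36)/(4π×16.4) = 6.681×10^-5 K/W
R_calcium silicate = (1/1.36 − 1/1.43)/(4π×0.0792) = 0.03616 K/W
R_outer film = 1/(h·4πr_o²) = 1/(18.3×4π×1.43²) = 0.002127 K/W
R_total = 0.03836 K/W
Q = ΔT/R_total = 109/0.03836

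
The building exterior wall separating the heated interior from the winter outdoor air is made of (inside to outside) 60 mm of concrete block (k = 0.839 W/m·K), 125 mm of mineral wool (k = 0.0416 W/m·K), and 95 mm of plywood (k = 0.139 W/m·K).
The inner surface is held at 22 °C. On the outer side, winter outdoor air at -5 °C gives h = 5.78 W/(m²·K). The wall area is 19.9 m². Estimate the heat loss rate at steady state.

Model the wall as resistances in series:
R_concrete block = L/(kA) = 0.06/(0.839×19.9) = 0.003594 K/W
R_mineral wool = L/(kA) = 0.125/(0.0416×19.9) = 0.151 K/W
R_plywood = L/(kA) = 0.095/(0.139×19.9) = 0.03434 K/W
R_outer film = 1/(h_o·A) = 1/(5.78×19.9) = 0.008694 K/W
R_total = 0.1976 K/W
Q = ΔT / R_total = 27 / 0.1976

Q ≈ 137 W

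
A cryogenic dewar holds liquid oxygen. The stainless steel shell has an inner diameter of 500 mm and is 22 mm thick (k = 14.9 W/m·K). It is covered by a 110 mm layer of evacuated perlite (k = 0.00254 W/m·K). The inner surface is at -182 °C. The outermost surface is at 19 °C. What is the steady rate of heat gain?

Q ≈ 6.06 W

Each spherical layer contributes R = (1/r_i − 1/r_o)/(4πk):
R_stainless steel shell = (1/0.25 − 1/0.272)/(4π×14.9) = 0.001728 K/W
R_evacuated perlite = (1/0.272 − 1/0.382)/(4π×0.00254) = 33.17 K/W
R_total = 33.17 K/W
Q = ΔT/R_total = 201/33.17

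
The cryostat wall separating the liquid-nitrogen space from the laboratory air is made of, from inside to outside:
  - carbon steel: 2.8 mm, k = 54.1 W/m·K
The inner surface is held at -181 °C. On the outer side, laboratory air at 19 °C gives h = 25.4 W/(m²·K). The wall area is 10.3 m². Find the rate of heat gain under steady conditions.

Q ≈ 52300 W

Treating each layer as a thermal resistance in series:
R_carbon steel = L/(kA) = 0.0028/(54.1×10.3) = 5.025×10^-6 K/W
R_outer film = 1/(h_o·A) = 1/(25.4×10.3) = 0.003822 K/W
R_total = 0.003827 K/W
Q = ΔT / R_total = 200 / 0.003827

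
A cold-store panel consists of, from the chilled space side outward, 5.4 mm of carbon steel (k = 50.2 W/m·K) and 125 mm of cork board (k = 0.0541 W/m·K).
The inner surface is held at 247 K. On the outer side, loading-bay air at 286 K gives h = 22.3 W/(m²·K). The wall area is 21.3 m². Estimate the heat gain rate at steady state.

Using the resistance-network approach (series):
R_carbon steel = L/(kA) = 0.0054/(50.2×21.3) = 5.05×10^-6 K/W
R_cork board = L/(kA) = 0.125/(0.0541×21.3) = 0.1085 K/W
R_outer film = 1/(h_o·A) = 1/(22.3×21.3) = 0.002105 K/W
R_total = 0.1106 K/W
Q = ΔT / R_total = 39 / 0.1106

Q ≈ 353 W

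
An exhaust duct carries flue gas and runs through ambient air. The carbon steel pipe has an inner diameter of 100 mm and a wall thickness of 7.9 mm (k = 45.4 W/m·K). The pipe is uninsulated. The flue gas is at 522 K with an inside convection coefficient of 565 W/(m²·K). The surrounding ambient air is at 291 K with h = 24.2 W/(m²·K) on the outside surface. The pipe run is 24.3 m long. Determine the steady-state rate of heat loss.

Q ≈ 46900 W

Per-layer cylindrical resistances, series-summed:
R_inner film = 1/(h_i·2πr₁L) = 1/(565×2π×0.05×24.3) = 2.318×10^-4 K/W
R_carbon steel pipe wall = ln(57.9/50)/(2π×45.4×24.3) = 2.116×10^-5 K/W
R_outer film = 1/(h_o·2πr_oL) = 1/(24.2×2π×0.0579×24.3) = 0.004674 K/W
R_total = 0.004927 K/W
Q = ΔT/R_total = 231/0.004927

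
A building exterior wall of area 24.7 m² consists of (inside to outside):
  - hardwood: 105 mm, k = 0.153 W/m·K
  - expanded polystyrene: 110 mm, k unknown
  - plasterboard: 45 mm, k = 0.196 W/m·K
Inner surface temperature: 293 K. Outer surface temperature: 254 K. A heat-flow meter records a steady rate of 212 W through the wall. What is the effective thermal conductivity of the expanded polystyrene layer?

Thermal resistances in series:
R_hardwood = L/(kA) = 0.105/(0.153×24.7) = 0.02778 K/W
R_plasterboard = L/(kA) = 0.045/(0.196×24.7) = 0.009295 K/W
Sum of known resistances R_other = 0.03708 K/W
Total R = ΔT/Q = 39/212 = 0.184 K/W
R_expanded polystyrene = R_total − R_other = 0.1469 K/W
k = L/(R·A) = 0.11/(0.1469×24.7)

k ≈ 0.0303 W/(m·K)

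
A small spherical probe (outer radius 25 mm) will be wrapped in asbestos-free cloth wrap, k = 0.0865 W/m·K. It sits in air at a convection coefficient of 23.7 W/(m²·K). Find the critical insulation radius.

r_cr ≈ 7.3 mm

For a sphere r_cr = 2k/h = 2×0.0865/23.7
r_cr = 7.3 mm; since the bare radius (25 mm) is above r_cr, any added insulation will reduce heat loss.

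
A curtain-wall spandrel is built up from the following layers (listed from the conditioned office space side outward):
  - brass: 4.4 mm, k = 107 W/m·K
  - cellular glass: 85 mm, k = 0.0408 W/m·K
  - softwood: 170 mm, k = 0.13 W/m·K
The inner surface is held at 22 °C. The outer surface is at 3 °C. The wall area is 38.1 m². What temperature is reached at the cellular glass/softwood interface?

T ≈ 10.3 °C

Treating each layer as a thermal resistance in series:
R_brass = L/(kA) = 0.0044/(107×38.1) = 1.079×10^-6 K/W
R_cellular glass = L/(kA) = 0.085/(0.0408×38.1) = 0.05468 K/W
R_softwood = L/(kA) = 0.17/(0.13×38.1) = 0.03432 K/W
R_total = 0.089 K/W;  Q = ΔT/R_total = 19/0.089 = 213.5 W
T_interface = T_inner − Q·ΣR(inner→interface) = 22 − 213×0.05468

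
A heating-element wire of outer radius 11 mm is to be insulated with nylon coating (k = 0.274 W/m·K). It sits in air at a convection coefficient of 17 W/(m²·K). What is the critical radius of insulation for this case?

For a cylinder r_cr = k/h = 0.274/17
r_cr = 16.1 mm; since the bare radius (11 mm) is below r_cr, adding a thin layer of insulation will *increase* heat loss.

r_cr ≈ 16.1 mm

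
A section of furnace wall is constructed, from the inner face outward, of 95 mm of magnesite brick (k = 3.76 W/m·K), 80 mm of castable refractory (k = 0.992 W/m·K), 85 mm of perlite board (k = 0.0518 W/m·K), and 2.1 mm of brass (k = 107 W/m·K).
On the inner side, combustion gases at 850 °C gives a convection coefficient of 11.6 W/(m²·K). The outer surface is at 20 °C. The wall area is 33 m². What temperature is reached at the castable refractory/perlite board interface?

T ≈ 763 °C

Thermal resistances in series:
R_inner film = 1/(h_i·A) = 1/(11.6×33) = 0.002612 K/W
R_magnesite brick = L/(kA) = 0.095/(3.76×33) = 7.656×10^-4 K/W
R_castable refractory = L/(kA) = 0.08/(0.992×33) = 0.002444 K/W
R_perlite board = L/(kA) = 0.085/(0.0518×33) = 0.04973 K/W
R_brass = L/(kA) = 0.0021/(107×33) = 5.947×10^-7 K/W
R_total = 0.05555 K/W;  Q = ΔT/R_total = 830/0.05555 = 14940 W
T_interface = T_inner − Q·ΣR(inner→interface) = 850 − 14900×0.005822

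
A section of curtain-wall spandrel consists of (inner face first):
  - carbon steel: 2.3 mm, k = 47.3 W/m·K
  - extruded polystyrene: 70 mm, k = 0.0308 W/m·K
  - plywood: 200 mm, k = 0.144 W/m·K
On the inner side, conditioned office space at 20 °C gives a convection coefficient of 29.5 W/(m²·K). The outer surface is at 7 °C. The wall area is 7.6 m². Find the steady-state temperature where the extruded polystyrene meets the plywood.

Treating each layer as a thermal resistance in series:
R_inner film = 1/(h_i·A) = 1/(29.5×7.6) = 0.00446 K/W
R_carbon steel = L/(kA) = 0.0023/(47.3×7.6) = 6.398×10^-6 K/W
R_extruded polystyrene = L/(kA) = 0.07/(0.0308×7.6) = 0.299 K/W
R_plywood = L/(kA) = 0.2/(0.144×7.6) = 0.1827 K/W
R_total = 0.4863 K/W;  Q = ΔT/R_total = 13/0.4863 = 26.73 W
T_interface = T_inner − Q·ΣR(inner→interface) = 20 − 26.7×0.3035

T ≈ 11.9 °C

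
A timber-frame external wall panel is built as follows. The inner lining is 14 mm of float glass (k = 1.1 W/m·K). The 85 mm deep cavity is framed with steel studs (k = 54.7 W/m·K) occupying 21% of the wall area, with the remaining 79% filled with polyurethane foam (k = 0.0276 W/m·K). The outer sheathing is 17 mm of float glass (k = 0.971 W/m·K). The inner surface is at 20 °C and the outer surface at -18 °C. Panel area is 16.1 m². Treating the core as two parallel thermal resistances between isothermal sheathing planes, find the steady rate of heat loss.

Sheathing layers in series; stud and cavity paths in parallel between them.
R_inner = 0.014/(1.1×16.1) = 7.905×10^-4 K/W
R_stud  = 0.085/(54.7×0.21×16.1) = 4.596×10^-4 K/W
R_cav   = 0.085/(0.0276×0.79×16.1) = 0.2421 K/W
1/R_core = 1/R_stud + 1/R_cav → R_core = 4.587×10^-4 K/W
R_outer = 0.017/(0.971×16.1) = 0.001087 K/W
R_total = 0.002337 K/W
Q = ΔT/R_total = 38/0.002337

Q ≈ 16300 W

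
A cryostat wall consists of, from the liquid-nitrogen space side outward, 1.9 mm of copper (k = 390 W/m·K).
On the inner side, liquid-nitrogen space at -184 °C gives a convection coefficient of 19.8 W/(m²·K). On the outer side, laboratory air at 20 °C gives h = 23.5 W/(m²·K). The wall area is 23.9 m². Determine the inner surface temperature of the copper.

T ≈ -73.3 °C

Thermal resistances in series:
R_inner film = 1/(h_i·A) = 1/(19.8×23.9) = 0.002113 K/W
R_copper = L/(kA) = 0.0019/(390×23.9) = 2.038×10^-7 K/W
R_outer film = 1/(h_o·A) = 1/(23.5×23.9) = 0.00178 K/W
R_total = 0.003894 K/W;  Q = ΔT/R_total = 204/0.003894 = 52390 W
T_interface = T_inner + Q·ΣR(inner→interface) = -184 + 52400×0.002113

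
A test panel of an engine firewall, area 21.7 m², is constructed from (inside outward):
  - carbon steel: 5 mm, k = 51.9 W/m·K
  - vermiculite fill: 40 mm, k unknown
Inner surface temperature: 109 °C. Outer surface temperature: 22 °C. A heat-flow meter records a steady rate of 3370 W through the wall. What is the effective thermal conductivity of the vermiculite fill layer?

Treating each layer as a thermal resistance in series:
R_carbon steel = L/(kA) = 0.005/(51.9×21.7) = 4.44×10^-6 K/W
Sum of known resistances R_other = 4.44×10^-6 K/W
Total R = ΔT/Q = 87/3370 = 0.02582 K/W
R_vermiculite fill = R_total − R_other = 0.02581 K/W
k = L/(R·A) = 0.04/(0.02581×21.7)

k ≈ 0.0714 W/(m·K)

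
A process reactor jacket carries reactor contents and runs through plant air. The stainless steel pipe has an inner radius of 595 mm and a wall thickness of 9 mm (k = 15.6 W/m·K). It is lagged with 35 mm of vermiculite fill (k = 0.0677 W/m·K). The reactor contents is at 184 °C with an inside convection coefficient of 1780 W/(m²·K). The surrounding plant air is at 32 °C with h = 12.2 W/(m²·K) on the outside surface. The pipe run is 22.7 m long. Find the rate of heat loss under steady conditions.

Cylindrical conduction, so R = ln(r₂/r₁)/(2πkL) per layer, in series:
R_inner film = 1/(h_i·2πr₁L) = 1/(1780×2π×0.595×22.7) = 6.62×10^-6 K/W
R_stainless steel pipe wall = ln(604/595)/(2π×15.6×22.7) = 6.747×10^-6 K/W
R_vermiculite fill = ln(639/604)/(2π×0.0677×22.7) = 0.005834 K/W
R_outer film = 1/(h_o·2πr_oL) = 1/(12.2×2π×0.639×22.7) = 8.994×10^-4 K/W
R_total = 0.006746 K/W
Q = ΔT/R_total = 152/0.006746

Q ≈ 22500 W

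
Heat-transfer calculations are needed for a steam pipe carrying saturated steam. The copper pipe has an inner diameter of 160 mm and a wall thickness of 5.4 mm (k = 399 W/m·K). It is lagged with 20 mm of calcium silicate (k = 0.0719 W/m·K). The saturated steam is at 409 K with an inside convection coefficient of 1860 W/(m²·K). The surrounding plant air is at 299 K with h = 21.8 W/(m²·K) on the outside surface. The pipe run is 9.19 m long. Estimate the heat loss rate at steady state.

Q ≈ 1890 W

Radial resistances (cylindrical: R_cond = ln(r_o/r_i)/(2πkL), R_conv = 1/(h·2πrL)):
R_inner film = 1/(h_i·2πr₁L) = 1/(1860×2π×0.08×9.19) = 1.164×10^-4 K/W
R_copper pipe wall = ln(85.4/80)/(2π×399×9.19) = 2.835×10^-6 K/W
R_calcium silicate = ln(105.4/85.4)/(2π×0.0719×9.19) = 0.05068 K/W
R_outer film = 1/(h_o·2πr_oL) = 1/(21.8×2π×0.1054×9.19) = 0.007537 K/W
R_total = 0.05834 K/W
Q = ΔT/R_total = 110/0.05834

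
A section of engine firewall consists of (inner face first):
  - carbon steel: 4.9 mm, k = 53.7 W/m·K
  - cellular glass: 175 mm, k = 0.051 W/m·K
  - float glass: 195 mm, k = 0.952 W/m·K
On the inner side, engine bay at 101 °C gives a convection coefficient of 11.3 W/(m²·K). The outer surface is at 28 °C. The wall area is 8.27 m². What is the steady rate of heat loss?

Model the wall as resistances in series:
R_inner film = 1/(h_i·A) = 1/(11.3×8.27) = 0.0107 K/W
R_carbon steel = L/(kA) = 0.0049/(53.7×8.27) = 1.103×10^-5 K/W
R_cellular glass = L/(kA) = 0.175/(0.051×8.27) = 0.4149 K/W
R_float glass = L/(kA) = 0.195/(0.952×8.27) = 0.02477 K/W
R_total = 0.4504 K/W
Q = ΔT / R_total = 73 / 0.4504

Q ≈ 162 W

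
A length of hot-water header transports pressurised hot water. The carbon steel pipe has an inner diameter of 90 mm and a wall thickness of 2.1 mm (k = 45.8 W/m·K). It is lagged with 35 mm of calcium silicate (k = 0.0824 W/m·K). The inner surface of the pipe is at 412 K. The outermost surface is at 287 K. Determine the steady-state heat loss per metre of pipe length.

q′ ≈ 116 W/m

Per-layer cylindrical resistances, series-summed:
R_carbon steel pipe wall = ln(47.1/45)/(2π×45.8×1) = 1.585×10^-4 K/W
R_calcium silicate = ln(82.1/47.1)/(2π×0.0824×1) = 1.073 K/W
R_total = 1.073 K/W
Q = ΔT/R_total = 125/1.073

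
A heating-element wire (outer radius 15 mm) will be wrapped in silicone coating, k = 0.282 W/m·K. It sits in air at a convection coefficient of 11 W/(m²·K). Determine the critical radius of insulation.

r_cr ≈ 25.6 mm

For a cylinder r_cr = k/h = 0.282/11
r_cr = 25.6 mm; since the bare radius (15 mm) is below r_cr, adding a thin layer of insulation will *increase* heat loss.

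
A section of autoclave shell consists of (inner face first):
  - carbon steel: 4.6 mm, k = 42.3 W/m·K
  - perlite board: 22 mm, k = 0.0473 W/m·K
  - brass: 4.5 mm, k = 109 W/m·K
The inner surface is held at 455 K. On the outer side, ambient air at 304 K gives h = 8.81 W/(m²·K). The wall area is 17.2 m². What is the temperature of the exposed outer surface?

T ≈ 334 K

Treating each layer as a thermal resistance in series:
R_carbon steel = L/(kA) = 0.0046/(42.3×17.2) = 6.323×10^-6 K/W
R_perlite board = L/(kA) = 0.022/(0.0473×17.2) = 0.02704 K/W
R_brass = L/(kA) = 0.0045/(109×17.2) = 2.4×10^-6 K/W
R_outer film = 1/(h_o·A) = 1/(8.81×17.2) = 0.006599 K/W
R_total = 0.03365 K/W;  Q = ΔT/R_total = 151/0.03365 = 4487 W
T_interface = T_inner − Q·ΣR(inner→interface) = 455 − 4490×0.02705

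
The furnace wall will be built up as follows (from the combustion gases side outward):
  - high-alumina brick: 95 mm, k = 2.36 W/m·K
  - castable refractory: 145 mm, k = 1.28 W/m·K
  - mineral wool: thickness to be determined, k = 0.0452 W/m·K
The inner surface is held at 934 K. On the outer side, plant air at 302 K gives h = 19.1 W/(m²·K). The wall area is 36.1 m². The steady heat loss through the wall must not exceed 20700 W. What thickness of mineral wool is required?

L ≈ 40.5 mm

Thermal resistances in series:
R_high-alumina brick = L/(kA) = 0.095/(2.36×36.1) = 0.001115 K/W
R_castable refractory = L/(kA) = 0.145/(1.28×36.1) = 0.003138 K/W
R_outer film = 1/(h_o·A) = 1/(19.1×36.1) = 0.00145 K/W
Sum of the known resistances R_other = 0.005703 K/W
Required total resistance R_tot = ΔT/Q_allow = 632/20700 = 0.03053 K/W
R_mineral wool = R_tot − R_other = 0.02483 K/W
L = R·k·A = 0.02483×0.0452×36.1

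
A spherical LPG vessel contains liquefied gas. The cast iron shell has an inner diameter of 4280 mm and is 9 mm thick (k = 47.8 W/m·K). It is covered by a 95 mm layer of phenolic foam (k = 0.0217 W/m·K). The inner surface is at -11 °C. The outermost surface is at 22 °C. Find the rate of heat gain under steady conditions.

Each spherical layer contributes R = (1/r_i − 1/r_o)/(4πk):
R_cast iron shell = (1/2.14 − 1/2.149)/(4π×47.8) = 3.258×10^-6 K/W
R_phenolic foam = (1/2.149 − 1/2.244)/(4π×0.0217) = 0.07224 K/W
R_total = 0.07225 K/W
Q = ΔT/R_total = 33/0.07225

Q ≈ 457 W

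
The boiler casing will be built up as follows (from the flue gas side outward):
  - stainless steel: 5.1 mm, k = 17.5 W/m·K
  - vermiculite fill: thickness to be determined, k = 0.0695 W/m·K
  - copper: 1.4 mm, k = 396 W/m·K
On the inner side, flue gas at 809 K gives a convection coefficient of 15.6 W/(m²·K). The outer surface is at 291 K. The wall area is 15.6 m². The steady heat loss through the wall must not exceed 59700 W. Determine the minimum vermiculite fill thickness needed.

L ≈ 4.93 mm

Thermal resistances in series:
R_inner film = 1/(h_i·A) = 1/(15.6×15.6) = 0.004109 K/W
R_stainless steel = L/(kA) = 0.0051/(17.5×15.6) = 1.868×10^-5 K/W
R_copper = L/(kA) = 0.0014/(396×15.6) = 2.266×10^-7 K/W
Sum of the known resistances R_other = 0.004128 K/W
Required total resistance R_tot = ΔT/Q_allow = 518/59700 = 0.008677 K/W
R_vermiculite fill = R_tot − R_other = 0.004549 K/W
L = R·k·A = 0.004549×0.0695×15.6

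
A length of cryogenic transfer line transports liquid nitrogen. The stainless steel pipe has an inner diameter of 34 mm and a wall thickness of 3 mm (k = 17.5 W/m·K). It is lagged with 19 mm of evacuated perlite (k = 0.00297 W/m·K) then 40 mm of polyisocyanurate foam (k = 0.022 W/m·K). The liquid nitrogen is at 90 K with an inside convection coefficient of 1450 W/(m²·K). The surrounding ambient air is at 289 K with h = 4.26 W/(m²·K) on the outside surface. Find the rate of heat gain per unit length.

q′ ≈ 4.81 W/m

Cylindrical conduction, so R = ln(r₂/r₁)/(2πkL) per layer, in series:
R_inner film = 1/(h_i·2πr₁L) = 1/(1450×2π×0.017×1) = 0.006457 K/W
R_stainless steel pipe wall = ln(20/17)/(2π×17.5×1) = 0.001478 K/W
R_evacuated perlite = ln(39/20)/(2π×0.00297×1) = 35.79 K/W
R_polyisocyanurate foam = ln(79/39)/(2π×0.022×1) = 5.107 K/W
R_outer film = 1/(h_o·2πr_oL) = 1/(4.26×2π×0.079×1) = 0.4729 K/W
R_total = 41.37 K/W
Q = ΔT/R_total = 199/41.37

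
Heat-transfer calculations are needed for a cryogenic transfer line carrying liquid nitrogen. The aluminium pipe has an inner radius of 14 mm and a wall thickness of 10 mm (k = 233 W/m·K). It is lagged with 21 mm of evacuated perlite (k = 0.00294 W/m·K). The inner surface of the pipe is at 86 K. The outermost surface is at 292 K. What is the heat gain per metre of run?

q′ ≈ 6.05 W/m

Treating each annulus and film as a series resistance:
R_aluminium pipe wall = ln(24/14)/(2π×233×1) = 3.682×10^-4 K/W
R_evacuated perlite = ln(45/24)/(2π×0.00294×1) = 34.03 K/W
R_total = 34.03 K/W
Q = ΔT/R_total = 206/34.03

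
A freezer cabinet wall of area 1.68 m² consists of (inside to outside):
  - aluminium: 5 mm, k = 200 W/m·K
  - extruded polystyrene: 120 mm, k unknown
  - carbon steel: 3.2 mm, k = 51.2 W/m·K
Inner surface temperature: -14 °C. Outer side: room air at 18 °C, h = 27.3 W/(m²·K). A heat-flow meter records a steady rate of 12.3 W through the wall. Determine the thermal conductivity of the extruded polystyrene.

k ≈ 0.0277 W/(m·K)

Treating each layer as a thermal resistance in series:
R_aluminium = L/(kA) = 0.005/(200×1.68) = 1.488×10^-5 K/W
R_carbon steel = L/(kA) = 0.0032/(51.2×1.68) = 3.72×10^-5 K/W
R_outer film = 1/(h_o·A) = 1/(27.3×1.68) = 0.0218 K/W
Sum of known resistances R_other = 0.02186 K/W
Total R = ΔT/Q = 32/12.3 = 2.602 K/W
R_extruded polystyrene = R_total − R_other = 2.58 K/W
k = L/(R·A) = 0.12/(2.58×1.68)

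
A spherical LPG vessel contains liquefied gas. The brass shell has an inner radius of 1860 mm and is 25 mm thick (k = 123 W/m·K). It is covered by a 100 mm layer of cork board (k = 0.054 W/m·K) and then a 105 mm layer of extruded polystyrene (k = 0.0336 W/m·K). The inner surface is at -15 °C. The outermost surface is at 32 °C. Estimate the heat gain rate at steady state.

Q ≈ 473 W

Spherical conduction: R = (1/r_in − 1/r_out)/(4πk) per layer; series-sum.
R_brass shell = (1/1.86 − 1/1.885)/(4π×123) = 4.613×10^-6 K/W
R_cork board = (1/1.885 − 1/1.985)/(4π×0.054) = 0.03938 K/W
R_extruded polystyrene = (1/1.985 − 1/2.09)/(4π×0.0336) = 0.05994 K/W
R_total = 0.09933 K/W
Q = ΔT/R_total = 47/0.09933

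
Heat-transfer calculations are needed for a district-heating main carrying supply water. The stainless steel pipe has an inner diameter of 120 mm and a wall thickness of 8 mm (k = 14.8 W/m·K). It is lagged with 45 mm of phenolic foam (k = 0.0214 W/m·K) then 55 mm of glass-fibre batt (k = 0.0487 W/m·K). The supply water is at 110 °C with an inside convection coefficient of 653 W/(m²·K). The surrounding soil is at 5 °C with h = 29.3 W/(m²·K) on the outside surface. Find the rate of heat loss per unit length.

q′ ≈ 20.5 W/m

Radial resistances (cylindrical: R_cond = ln(r_o/r_i)/(2πkL), R_conv = 1/(h·2πrL)):
R_inner film = 1/(h_i·2πr₁L) = 1/(653×2π×0.06×1) = 0.004062 K/W
R_stainless steel pipe wall = ln(68/60)/(2π×14.8×1) = 0.001346 K/W
R_phenolic foam = ln(113/68)/(2π×0.0214×1) = 3.777 K/W
R_glass-fibre batt = ln(168/113)/(2π×0.0487×1) = 1.296 K/W
R_outer film = 1/(h_o·2πr_oL) = 1/(29.3×2π×0.168×1) = 0.03233 K/W
R_total = 5.111 K/W
Q = ΔT/R_total = 105/5.111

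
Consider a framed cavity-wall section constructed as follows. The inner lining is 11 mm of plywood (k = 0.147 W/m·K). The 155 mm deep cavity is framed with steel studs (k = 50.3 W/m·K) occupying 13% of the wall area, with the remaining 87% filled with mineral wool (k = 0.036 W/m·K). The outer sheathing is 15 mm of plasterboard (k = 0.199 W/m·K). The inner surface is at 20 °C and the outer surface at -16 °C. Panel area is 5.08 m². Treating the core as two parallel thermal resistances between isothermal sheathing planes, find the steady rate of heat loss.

Sheathing layers in series; stud and cavity paths in parallel between them.
R_inner = 0.011/(0.147×5.08) = 0.01473 K/W
R_stud  = 0.155/(50.3×0.13×5.08) = 0.004666 K/W
R_cav   = 0.155/(0.036×0.87×5.08) = 0.9742 K/W
1/R_core = 1/R_stud + 1/R_cav → R_core = 0.004644 K/W
R_outer = 0.015/(0.199×5.08) = 0.01484 K/W
R_total = 0.03421 K/W
Q = ΔT/R_total = 36/0.03421

Q ≈ 1050 W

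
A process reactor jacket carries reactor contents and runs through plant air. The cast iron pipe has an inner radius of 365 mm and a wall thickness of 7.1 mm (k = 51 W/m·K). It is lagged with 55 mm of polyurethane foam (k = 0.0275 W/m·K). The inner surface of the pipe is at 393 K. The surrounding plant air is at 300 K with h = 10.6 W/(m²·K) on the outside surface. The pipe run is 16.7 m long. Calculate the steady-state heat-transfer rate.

Q ≈ 1860 W

For a radial system each layer contributes R = ln(r_out/r_in)/(2πkL); films add R = 1/(hA).
R_cast iron pipe wall = ln(372.1/365)/(2π×51×16.7) = 3.6×10^-6 K/W
R_polyurethane foam = ln(427.1/372.1)/(2π×0.0275×16.7) = 0.04777 K/W
R_outer film = 1/(h_o·2πr_oL) = 1/(10.6×2π×0.4271×16.7) = 0.002105 K/W
R_total = 0.04988 K/W
Q = ΔT/R_total = 93/0.04988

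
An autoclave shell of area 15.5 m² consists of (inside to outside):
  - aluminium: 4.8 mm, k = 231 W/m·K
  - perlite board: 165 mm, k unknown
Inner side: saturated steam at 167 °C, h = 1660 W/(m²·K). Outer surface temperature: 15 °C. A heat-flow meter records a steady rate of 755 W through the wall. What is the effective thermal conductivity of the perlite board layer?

Thermal resistances in series:
R_inner film = 1/(h_i·A) = 1/(1660×15.5) = 3.887×10^-5 K/W
R_aluminium = L/(kA) = 0.0048/(231×15.5) = 1.341×10^-6 K/W
Sum of known resistances R_other = 4.021×10^-5 K/W
Total R = ΔT/Q = 152/755 = 0.2013 K/W
R_perlite board = R_total − R_other = 0.2013 K/W
k = L/(R·A) = 0.165/(0.2013×15.5)

k ≈ 0.0529 W/(m·K)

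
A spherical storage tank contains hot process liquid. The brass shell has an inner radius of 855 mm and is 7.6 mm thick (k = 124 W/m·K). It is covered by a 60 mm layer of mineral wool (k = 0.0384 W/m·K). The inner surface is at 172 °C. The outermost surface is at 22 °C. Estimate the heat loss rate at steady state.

Q ≈ 960 W

Spherical conduction: R = (1/r_in − 1/r_out)/(4πk) per layer; series-sum.
R_brass shell = (1/0.855 − 1/0.8626)/(4π×124) = 6.613×10^-6 K/W
R_mineral wool = (1/0.8626 − 1/0.9226)/(4π×0.0384) = 0.1562 K/W
R_total = 0.1562 K/W
Q = ΔT/R_total = 150/0.1562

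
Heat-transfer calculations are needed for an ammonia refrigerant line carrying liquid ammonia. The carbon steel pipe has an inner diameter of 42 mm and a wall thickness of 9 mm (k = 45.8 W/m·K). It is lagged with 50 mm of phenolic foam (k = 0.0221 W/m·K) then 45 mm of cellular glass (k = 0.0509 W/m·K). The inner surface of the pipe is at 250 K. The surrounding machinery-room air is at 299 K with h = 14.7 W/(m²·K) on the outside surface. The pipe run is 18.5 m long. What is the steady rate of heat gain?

Radial resistances (cylindrical: R_cond = ln(r_o/r_i)/(2πkL), R_conv = 1/(h·2πrL)):
R_carbon steel pipe wall = ln(30/21)/(2π×45.8×18.5) = 6.7×10^-5 K/W
R_phenolic foam = ln(80/30)/(2π×0.0221×18.5) = 0.3818 K/W
R_cellular glass = ln(125/80)/(2π×0.0509×18.5) = 0.07543 K/W
R_outer film = 1/(h_o·2πr_oL) = 1/(14.7×2π×0.125×18.5) = 0.004682 K/W
R_total = 0.462 K/W
Q = ΔT/R_total = 49/0.462

Q ≈ 106 W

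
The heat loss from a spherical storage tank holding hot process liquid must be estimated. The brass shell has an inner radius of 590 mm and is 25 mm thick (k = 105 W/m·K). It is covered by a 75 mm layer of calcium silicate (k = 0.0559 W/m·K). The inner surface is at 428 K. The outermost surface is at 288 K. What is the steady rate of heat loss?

Spherical conduction: R = (1/r_in − 1/r_out)/(4πk) per layer; series-sum.
R_brass shell = (1/0.59 − 1/0.615)/(4π×105) = 5.222×10^-5 K/W
R_calcium silicate = (1/0.615 − 1/0.69)/(4π×0.0559) = 0.2516 K/W
R_total = 0.2517 K/W
Q = ΔT/R_total = 140/0.2517

Q ≈ 556 W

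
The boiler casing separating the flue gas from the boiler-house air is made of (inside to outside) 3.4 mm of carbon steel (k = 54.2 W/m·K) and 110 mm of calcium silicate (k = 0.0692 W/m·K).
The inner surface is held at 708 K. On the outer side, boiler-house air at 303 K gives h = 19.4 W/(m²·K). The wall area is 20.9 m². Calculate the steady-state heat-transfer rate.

Q ≈ 5160 W

Treating each layer as a thermal resistance in series:
R_carbon steel = L/(kA) = 0.0034/(54.2×20.9) = 3.001×10^-6 K/W
R_calcium silicate = L/(kA) = 0.11/(0.0692×20.9) = 0.07606 K/W
R_outer film = 1/(h_o·A) = 1/(19.4×20.9) = 0.002466 K/W
R_total = 0.07853 K/W
Q = ΔT / R_total = 405 / 0.07853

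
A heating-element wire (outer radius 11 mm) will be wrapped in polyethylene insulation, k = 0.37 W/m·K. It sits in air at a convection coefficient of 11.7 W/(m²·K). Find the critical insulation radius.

For a cylinder r_cr = k/h = 0.37/11.7
r_cr = 31.6 mm; since the bare radius (11 mm) is below r_cr, adding a thin layer of insulation will *increase* heat loss.

r_cr ≈ 31.6 mm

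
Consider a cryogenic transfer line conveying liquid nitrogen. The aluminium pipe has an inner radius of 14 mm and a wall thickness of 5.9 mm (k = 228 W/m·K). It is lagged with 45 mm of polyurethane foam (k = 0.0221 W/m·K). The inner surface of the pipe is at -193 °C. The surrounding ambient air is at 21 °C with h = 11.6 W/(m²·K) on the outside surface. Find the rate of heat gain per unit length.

q′ ≈ 24.5 W/m

Cylindrical conduction, so R = ln(r₂/r₁)/(2πkL) per layer, in series:
R_aluminium pipe wall = ln(19.9/14)/(2π×228×1) = 2.455×10^-4 K/W
R_polyurethane foam = ln(64.9/19.9)/(2π×0.0221×1) = 8.513 K/W
R_outer film = 1/(h_o·2πr_oL) = 1/(11.6×2π×0.0649×1) = 0.2114 K/W
R_total = 8.725 K/W
Q = ΔT/R_total = 214/8.725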